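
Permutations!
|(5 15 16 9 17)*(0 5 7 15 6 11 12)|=5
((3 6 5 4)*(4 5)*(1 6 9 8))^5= (1 8 9 3 4 6)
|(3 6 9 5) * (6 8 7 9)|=|(3 8 7 9 5)|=5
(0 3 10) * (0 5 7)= (0 3 10 5 7)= [3, 1, 2, 10, 4, 7, 6, 0, 8, 9, 5]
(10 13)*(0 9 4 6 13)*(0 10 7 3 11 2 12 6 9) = (2 12 6 13 7 3 11)(4 9) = [0, 1, 12, 11, 9, 5, 13, 3, 8, 4, 10, 2, 6, 7]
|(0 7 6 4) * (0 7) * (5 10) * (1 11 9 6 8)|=|(1 11 9 6 4 7 8)(5 10)|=14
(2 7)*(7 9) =(2 9 7) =[0, 1, 9, 3, 4, 5, 6, 2, 8, 7]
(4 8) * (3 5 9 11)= [0, 1, 2, 5, 8, 9, 6, 7, 4, 11, 10, 3]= (3 5 9 11)(4 8)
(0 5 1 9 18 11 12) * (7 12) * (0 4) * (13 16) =(0 5 1 9 18 11 7 12 4)(13 16) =[5, 9, 2, 3, 0, 1, 6, 12, 8, 18, 10, 7, 4, 16, 14, 15, 13, 17, 11]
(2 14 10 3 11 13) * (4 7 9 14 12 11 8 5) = (2 12 11 13)(3 8 5 4 7 9 14 10) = [0, 1, 12, 8, 7, 4, 6, 9, 5, 14, 3, 13, 11, 2, 10]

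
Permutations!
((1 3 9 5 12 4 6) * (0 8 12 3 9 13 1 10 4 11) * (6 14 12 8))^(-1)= (0 11 12 14 4 10 6)(1 13 3 5 9)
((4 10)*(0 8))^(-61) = (0 8)(4 10)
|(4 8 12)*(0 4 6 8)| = |(0 4)(6 8 12)| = 6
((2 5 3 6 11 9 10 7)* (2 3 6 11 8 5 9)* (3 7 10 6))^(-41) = ((2 9 6 8 5 3 11))^(-41) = (2 9 6 8 5 3 11)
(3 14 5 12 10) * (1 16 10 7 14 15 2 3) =[0, 16, 3, 15, 4, 12, 6, 14, 8, 9, 1, 11, 7, 13, 5, 2, 10] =(1 16 10)(2 3 15)(5 12 7 14)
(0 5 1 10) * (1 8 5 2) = (0 2 1 10)(5 8) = [2, 10, 1, 3, 4, 8, 6, 7, 5, 9, 0]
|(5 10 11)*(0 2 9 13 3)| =15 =|(0 2 9 13 3)(5 10 11)|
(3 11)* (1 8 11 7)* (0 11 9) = (0 11 3 7 1 8 9) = [11, 8, 2, 7, 4, 5, 6, 1, 9, 0, 10, 3]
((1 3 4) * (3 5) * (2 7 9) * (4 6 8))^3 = ((1 5 3 6 8 4)(2 7 9))^3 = (9)(1 6)(3 4)(5 8)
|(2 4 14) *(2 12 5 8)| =|(2 4 14 12 5 8)| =6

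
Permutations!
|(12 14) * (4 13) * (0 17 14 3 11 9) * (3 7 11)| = 14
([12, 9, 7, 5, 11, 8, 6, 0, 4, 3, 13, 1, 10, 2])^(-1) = (0 7 2 13 10 12)(1 11 4 8 5 3 9)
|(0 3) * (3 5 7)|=|(0 5 7 3)|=4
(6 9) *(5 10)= (5 10)(6 9)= [0, 1, 2, 3, 4, 10, 9, 7, 8, 6, 5]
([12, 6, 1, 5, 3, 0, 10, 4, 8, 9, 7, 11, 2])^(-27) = (0 1 7 5 2 10 3 12 6 4)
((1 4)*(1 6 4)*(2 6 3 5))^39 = (2 5 3 4 6)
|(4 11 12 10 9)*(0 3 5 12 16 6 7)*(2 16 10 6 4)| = 6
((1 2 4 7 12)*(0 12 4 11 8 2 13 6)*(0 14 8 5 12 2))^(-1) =((0 2 11 5 12 1 13 6 14 8)(4 7))^(-1) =(0 8 14 6 13 1 12 5 11 2)(4 7)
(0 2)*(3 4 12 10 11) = [2, 1, 0, 4, 12, 5, 6, 7, 8, 9, 11, 3, 10] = (0 2)(3 4 12 10 11)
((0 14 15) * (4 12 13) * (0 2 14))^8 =((2 14 15)(4 12 13))^8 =(2 15 14)(4 13 12)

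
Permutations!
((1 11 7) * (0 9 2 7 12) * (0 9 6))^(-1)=((0 6)(1 11 12 9 2 7))^(-1)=(0 6)(1 7 2 9 12 11)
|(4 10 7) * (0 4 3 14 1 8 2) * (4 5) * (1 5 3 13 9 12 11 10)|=24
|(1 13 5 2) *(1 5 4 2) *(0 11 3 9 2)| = |(0 11 3 9 2 5 1 13 4)| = 9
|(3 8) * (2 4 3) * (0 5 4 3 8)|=6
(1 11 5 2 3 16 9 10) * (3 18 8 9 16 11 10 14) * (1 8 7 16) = (1 10 8 9 14 3 11 5 2 18 7 16) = [0, 10, 18, 11, 4, 2, 6, 16, 9, 14, 8, 5, 12, 13, 3, 15, 1, 17, 7]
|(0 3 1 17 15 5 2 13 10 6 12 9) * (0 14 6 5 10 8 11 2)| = 28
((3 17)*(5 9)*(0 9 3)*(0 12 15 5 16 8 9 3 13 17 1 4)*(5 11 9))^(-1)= ((0 3 1 4)(5 13 17 12 15 11 9 16 8))^(-1)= (0 4 1 3)(5 8 16 9 11 15 12 17 13)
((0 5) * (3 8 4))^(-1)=(0 5)(3 4 8)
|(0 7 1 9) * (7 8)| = |(0 8 7 1 9)| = 5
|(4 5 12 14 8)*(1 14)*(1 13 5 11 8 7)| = 3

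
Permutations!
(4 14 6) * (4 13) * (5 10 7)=(4 14 6 13)(5 10 7)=[0, 1, 2, 3, 14, 10, 13, 5, 8, 9, 7, 11, 12, 4, 6]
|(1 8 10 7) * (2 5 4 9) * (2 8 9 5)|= 10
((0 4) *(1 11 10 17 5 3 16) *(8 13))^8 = ((0 4)(1 11 10 17 5 3 16)(8 13))^8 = (1 11 10 17 5 3 16)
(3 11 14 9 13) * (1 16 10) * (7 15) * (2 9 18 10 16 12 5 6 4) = (1 12 5 6 4 2 9 13 3 11 14 18 10)(7 15) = [0, 12, 9, 11, 2, 6, 4, 15, 8, 13, 1, 14, 5, 3, 18, 7, 16, 17, 10]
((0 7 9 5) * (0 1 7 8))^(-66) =((0 8)(1 7 9 5))^(-66) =(1 9)(5 7)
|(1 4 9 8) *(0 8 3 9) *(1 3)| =6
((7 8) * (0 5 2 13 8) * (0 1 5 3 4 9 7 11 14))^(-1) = (0 14 11 8 13 2 5 1 7 9 4 3)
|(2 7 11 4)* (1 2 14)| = 6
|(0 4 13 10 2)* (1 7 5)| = 15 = |(0 4 13 10 2)(1 7 5)|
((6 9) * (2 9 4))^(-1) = ((2 9 6 4))^(-1) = (2 4 6 9)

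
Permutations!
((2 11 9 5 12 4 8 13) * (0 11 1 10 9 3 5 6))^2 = ((0 11 3 5 12 4 8 13 2 1 10 9 6))^2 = (0 3 12 8 2 10 6 11 5 4 13 1 9)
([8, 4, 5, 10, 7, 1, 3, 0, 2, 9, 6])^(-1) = [7, 5, 8, 6, 1, 2, 10, 4, 0, 9, 3]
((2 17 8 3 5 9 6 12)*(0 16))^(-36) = (2 5)(3 12)(6 8)(9 17)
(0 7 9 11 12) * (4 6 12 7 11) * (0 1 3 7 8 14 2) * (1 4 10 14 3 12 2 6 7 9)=[11, 12, 0, 9, 7, 5, 2, 1, 3, 10, 14, 8, 4, 13, 6]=(0 11 8 3 9 10 14 6 2)(1 12 4 7)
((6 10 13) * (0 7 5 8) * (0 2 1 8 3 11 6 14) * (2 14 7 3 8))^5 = (0 13)(1 2)(3 7)(5 11)(6 8)(10 14)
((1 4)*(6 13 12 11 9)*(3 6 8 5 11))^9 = (1 4)(3 6 13 12)(5 11 9 8) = ((1 4)(3 6 13 12)(5 11 9 8))^9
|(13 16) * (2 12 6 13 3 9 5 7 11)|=|(2 12 6 13 16 3 9 5 7 11)|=10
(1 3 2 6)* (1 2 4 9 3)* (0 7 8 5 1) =[7, 0, 6, 4, 9, 1, 2, 8, 5, 3] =(0 7 8 5 1)(2 6)(3 4 9)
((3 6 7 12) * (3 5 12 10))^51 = ((3 6 7 10)(5 12))^51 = (3 10 7 6)(5 12)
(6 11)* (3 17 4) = [0, 1, 2, 17, 3, 5, 11, 7, 8, 9, 10, 6, 12, 13, 14, 15, 16, 4] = (3 17 4)(6 11)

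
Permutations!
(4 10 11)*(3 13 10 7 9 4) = (3 13 10 11)(4 7 9) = [0, 1, 2, 13, 7, 5, 6, 9, 8, 4, 11, 3, 12, 10]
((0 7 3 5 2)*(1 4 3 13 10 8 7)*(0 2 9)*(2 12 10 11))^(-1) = ((0 1 4 3 5 9)(2 12 10 8 7 13 11))^(-1) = (0 9 5 3 4 1)(2 11 13 7 8 10 12)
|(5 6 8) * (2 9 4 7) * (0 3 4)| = 6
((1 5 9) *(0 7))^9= ((0 7)(1 5 9))^9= (9)(0 7)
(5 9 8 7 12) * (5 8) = (5 9)(7 12 8) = [0, 1, 2, 3, 4, 9, 6, 12, 7, 5, 10, 11, 8]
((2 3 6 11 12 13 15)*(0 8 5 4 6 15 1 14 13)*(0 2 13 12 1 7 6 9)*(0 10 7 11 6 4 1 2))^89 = (0 12 14 1 5 8)(2 11 13 15 3)(4 9 10 7)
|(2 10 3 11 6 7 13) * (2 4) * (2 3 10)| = |(3 11 6 7 13 4)| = 6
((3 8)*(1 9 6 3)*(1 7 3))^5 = ((1 9 6)(3 8 7))^5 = (1 6 9)(3 7 8)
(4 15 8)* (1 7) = (1 7)(4 15 8) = [0, 7, 2, 3, 15, 5, 6, 1, 4, 9, 10, 11, 12, 13, 14, 8]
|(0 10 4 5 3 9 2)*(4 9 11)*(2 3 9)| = 15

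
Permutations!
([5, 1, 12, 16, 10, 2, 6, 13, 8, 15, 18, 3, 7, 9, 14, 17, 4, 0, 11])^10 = [5, 1, 12, 18, 3, 2, 6, 13, 8, 15, 16, 10, 7, 9, 14, 17, 11, 0, 4]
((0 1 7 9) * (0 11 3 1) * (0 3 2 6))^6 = (0 2 9 1)(3 6 11 7)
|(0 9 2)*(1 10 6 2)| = 6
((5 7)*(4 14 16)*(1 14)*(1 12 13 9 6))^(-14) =(1 16 12 9)(4 13 6 14)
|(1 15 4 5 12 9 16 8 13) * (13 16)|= |(1 15 4 5 12 9 13)(8 16)|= 14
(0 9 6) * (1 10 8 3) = (0 9 6)(1 10 8 3) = [9, 10, 2, 1, 4, 5, 0, 7, 3, 6, 8]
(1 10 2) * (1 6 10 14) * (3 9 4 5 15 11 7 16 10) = [0, 14, 6, 9, 5, 15, 3, 16, 8, 4, 2, 7, 12, 13, 1, 11, 10] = (1 14)(2 6 3 9 4 5 15 11 7 16 10)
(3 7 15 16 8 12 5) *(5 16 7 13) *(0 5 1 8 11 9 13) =(0 5 3)(1 8 12 16 11 9 13)(7 15) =[5, 8, 2, 0, 4, 3, 6, 15, 12, 13, 10, 9, 16, 1, 14, 7, 11]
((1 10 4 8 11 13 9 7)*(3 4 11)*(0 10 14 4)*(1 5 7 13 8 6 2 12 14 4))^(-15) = (1 2)(4 12)(5 7)(6 14)(9 13)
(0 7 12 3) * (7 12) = (0 12 3) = [12, 1, 2, 0, 4, 5, 6, 7, 8, 9, 10, 11, 3]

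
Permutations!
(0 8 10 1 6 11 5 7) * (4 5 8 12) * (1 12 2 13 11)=(0 2 13 11 8 10 12 4 5 7)(1 6)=[2, 6, 13, 3, 5, 7, 1, 0, 10, 9, 12, 8, 4, 11]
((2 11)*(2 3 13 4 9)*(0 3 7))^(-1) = (0 7 11 2 9 4 13 3)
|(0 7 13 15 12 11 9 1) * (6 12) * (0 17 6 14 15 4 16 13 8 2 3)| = 30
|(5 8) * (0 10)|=2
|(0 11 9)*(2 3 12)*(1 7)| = |(0 11 9)(1 7)(2 3 12)| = 6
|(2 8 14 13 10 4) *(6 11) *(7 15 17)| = |(2 8 14 13 10 4)(6 11)(7 15 17)| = 6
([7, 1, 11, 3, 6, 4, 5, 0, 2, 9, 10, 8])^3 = [7, 1, 2, 3, 4, 5, 6, 0, 8, 9, 10, 11]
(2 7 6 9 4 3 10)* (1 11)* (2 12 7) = [0, 11, 2, 10, 3, 5, 9, 6, 8, 4, 12, 1, 7] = (1 11)(3 10 12 7 6 9 4)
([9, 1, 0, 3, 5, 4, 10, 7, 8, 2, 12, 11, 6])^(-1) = [2, 1, 9, 3, 5, 4, 12, 7, 8, 0, 6, 11, 10]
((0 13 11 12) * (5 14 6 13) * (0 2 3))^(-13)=((0 5 14 6 13 11 12 2 3))^(-13)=(0 11 5 12 14 2 6 3 13)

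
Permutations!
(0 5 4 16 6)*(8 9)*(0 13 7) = [5, 1, 2, 3, 16, 4, 13, 0, 9, 8, 10, 11, 12, 7, 14, 15, 6] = (0 5 4 16 6 13 7)(8 9)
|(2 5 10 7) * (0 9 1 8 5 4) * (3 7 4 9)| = |(0 3 7 2 9 1 8 5 10 4)| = 10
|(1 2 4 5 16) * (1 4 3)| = 3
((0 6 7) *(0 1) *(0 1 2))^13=((0 6 7 2))^13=(0 6 7 2)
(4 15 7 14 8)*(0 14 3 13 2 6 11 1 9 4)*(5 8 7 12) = (0 14 7 3 13 2 6 11 1 9 4 15 12 5 8) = [14, 9, 6, 13, 15, 8, 11, 3, 0, 4, 10, 1, 5, 2, 7, 12]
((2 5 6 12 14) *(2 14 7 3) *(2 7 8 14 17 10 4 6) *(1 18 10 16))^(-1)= (1 16 17 14 8 12 6 4 10 18)(2 5)(3 7)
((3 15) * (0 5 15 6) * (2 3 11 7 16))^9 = ((0 5 15 11 7 16 2 3 6))^9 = (16)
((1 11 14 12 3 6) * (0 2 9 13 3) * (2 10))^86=(0 14 1 3 9 10 12 11 6 13 2)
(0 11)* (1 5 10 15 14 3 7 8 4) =(0 11)(1 5 10 15 14 3 7 8 4) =[11, 5, 2, 7, 1, 10, 6, 8, 4, 9, 15, 0, 12, 13, 3, 14]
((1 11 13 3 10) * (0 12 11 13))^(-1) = ((0 12 11)(1 13 3 10))^(-1) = (0 11 12)(1 10 3 13)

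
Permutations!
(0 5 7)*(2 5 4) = (0 4 2 5 7) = [4, 1, 5, 3, 2, 7, 6, 0]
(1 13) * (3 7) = (1 13)(3 7) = [0, 13, 2, 7, 4, 5, 6, 3, 8, 9, 10, 11, 12, 1]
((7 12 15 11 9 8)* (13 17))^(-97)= ((7 12 15 11 9 8)(13 17))^(-97)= (7 8 9 11 15 12)(13 17)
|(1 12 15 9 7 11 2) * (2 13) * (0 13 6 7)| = 21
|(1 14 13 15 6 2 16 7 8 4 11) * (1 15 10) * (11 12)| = |(1 14 13 10)(2 16 7 8 4 12 11 15 6)| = 36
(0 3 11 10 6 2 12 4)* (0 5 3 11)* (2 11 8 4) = (0 8 4 5 3)(2 12)(6 11 10) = [8, 1, 12, 0, 5, 3, 11, 7, 4, 9, 6, 10, 2]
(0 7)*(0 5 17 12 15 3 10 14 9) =(0 7 5 17 12 15 3 10 14 9) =[7, 1, 2, 10, 4, 17, 6, 5, 8, 0, 14, 11, 15, 13, 9, 3, 16, 12]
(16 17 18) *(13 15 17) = (13 15 17 18 16) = [0, 1, 2, 3, 4, 5, 6, 7, 8, 9, 10, 11, 12, 15, 14, 17, 13, 18, 16]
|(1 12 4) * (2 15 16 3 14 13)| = 6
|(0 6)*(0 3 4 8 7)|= 6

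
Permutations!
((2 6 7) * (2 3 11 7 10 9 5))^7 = ((2 6 10 9 5)(3 11 7))^7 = (2 10 5 6 9)(3 11 7)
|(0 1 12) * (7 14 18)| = 3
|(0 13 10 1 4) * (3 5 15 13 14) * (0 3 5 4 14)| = |(1 14 5 15 13 10)(3 4)| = 6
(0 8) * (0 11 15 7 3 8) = [0, 1, 2, 8, 4, 5, 6, 3, 11, 9, 10, 15, 12, 13, 14, 7] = (3 8 11 15 7)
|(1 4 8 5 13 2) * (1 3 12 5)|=|(1 4 8)(2 3 12 5 13)|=15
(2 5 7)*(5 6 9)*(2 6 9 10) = (2 9 5 7 6 10) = [0, 1, 9, 3, 4, 7, 10, 6, 8, 5, 2]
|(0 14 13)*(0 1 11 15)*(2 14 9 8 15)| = 20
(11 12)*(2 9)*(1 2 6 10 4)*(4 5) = (1 2 9 6 10 5 4)(11 12) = [0, 2, 9, 3, 1, 4, 10, 7, 8, 6, 5, 12, 11]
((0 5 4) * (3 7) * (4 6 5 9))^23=(0 4 9)(3 7)(5 6)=((0 9 4)(3 7)(5 6))^23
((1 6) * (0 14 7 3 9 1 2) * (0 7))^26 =(14)(1 2 3)(6 7 9) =((0 14)(1 6 2 7 3 9))^26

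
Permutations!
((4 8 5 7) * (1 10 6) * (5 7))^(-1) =(1 6 10)(4 7 8)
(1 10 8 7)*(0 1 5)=(0 1 10 8 7 5)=[1, 10, 2, 3, 4, 0, 6, 5, 7, 9, 8]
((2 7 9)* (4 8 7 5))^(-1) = (2 9 7 8 4 5)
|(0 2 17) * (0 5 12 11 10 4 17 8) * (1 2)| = 12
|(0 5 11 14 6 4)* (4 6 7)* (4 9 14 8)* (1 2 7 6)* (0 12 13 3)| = |(0 5 11 8 4 12 13 3)(1 2 7 9 14 6)| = 24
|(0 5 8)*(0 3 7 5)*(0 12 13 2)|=|(0 12 13 2)(3 7 5 8)|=4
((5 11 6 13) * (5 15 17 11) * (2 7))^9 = (2 7)(6 11 17 15 13)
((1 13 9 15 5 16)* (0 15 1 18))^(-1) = ((0 15 5 16 18)(1 13 9))^(-1) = (0 18 16 5 15)(1 9 13)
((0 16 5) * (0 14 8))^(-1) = ((0 16 5 14 8))^(-1) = (0 8 14 5 16)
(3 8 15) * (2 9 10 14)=(2 9 10 14)(3 8 15)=[0, 1, 9, 8, 4, 5, 6, 7, 15, 10, 14, 11, 12, 13, 2, 3]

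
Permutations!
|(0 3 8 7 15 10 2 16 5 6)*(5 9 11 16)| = |(0 3 8 7 15 10 2 5 6)(9 11 16)| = 9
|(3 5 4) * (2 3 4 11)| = 4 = |(2 3 5 11)|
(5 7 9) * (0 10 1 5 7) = [10, 5, 2, 3, 4, 0, 6, 9, 8, 7, 1] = (0 10 1 5)(7 9)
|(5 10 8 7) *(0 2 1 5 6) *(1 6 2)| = 8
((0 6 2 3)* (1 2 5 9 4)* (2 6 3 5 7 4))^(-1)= (0 3)(1 4 7 6)(2 9 5)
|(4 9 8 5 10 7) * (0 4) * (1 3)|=14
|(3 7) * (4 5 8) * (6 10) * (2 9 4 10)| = |(2 9 4 5 8 10 6)(3 7)| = 14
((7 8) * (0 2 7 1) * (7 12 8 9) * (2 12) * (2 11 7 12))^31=(0 1 8 12 9 7 11 2)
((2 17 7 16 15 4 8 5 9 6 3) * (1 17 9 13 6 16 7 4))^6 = (1 6)(2 4)(3 17)(5 16)(8 9)(13 15)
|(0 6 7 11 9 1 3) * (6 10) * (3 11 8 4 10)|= |(0 3)(1 11 9)(4 10 6 7 8)|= 30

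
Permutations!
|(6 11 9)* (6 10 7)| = 5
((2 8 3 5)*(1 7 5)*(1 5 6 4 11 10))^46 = ((1 7 6 4 11 10)(2 8 3 5))^46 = (1 11 6)(2 3)(4 7 10)(5 8)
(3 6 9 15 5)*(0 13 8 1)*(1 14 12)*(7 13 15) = [15, 0, 2, 6, 4, 3, 9, 13, 14, 7, 10, 11, 1, 8, 12, 5] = (0 15 5 3 6 9 7 13 8 14 12 1)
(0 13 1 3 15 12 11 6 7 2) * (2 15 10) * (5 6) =[13, 3, 0, 10, 4, 6, 7, 15, 8, 9, 2, 5, 11, 1, 14, 12] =(0 13 1 3 10 2)(5 6 7 15 12 11)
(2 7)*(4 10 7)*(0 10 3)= (0 10 7 2 4 3)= [10, 1, 4, 0, 3, 5, 6, 2, 8, 9, 7]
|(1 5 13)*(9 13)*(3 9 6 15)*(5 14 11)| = 9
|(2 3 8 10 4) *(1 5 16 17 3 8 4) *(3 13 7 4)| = |(1 5 16 17 13 7 4 2 8 10)| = 10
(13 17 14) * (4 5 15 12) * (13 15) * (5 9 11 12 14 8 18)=[0, 1, 2, 3, 9, 13, 6, 7, 18, 11, 10, 12, 4, 17, 15, 14, 16, 8, 5]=(4 9 11 12)(5 13 17 8 18)(14 15)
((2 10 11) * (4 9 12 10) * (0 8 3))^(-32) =(0 8 3)(2 10 9)(4 11 12)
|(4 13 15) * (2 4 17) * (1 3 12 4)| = |(1 3 12 4 13 15 17 2)| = 8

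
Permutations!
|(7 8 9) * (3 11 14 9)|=6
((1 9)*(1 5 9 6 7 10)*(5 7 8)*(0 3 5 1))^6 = ((0 3 5 9 7 10)(1 6 8))^6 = (10)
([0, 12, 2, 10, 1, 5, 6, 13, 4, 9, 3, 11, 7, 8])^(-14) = [0, 8, 2, 3, 13, 5, 6, 1, 7, 9, 10, 11, 4, 12]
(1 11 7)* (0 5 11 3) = (0 5 11 7 1 3) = [5, 3, 2, 0, 4, 11, 6, 1, 8, 9, 10, 7]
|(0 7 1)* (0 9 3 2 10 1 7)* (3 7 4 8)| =|(1 9 7 4 8 3 2 10)| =8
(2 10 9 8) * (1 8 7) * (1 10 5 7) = (1 8 2 5 7 10 9) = [0, 8, 5, 3, 4, 7, 6, 10, 2, 1, 9]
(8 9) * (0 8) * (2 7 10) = (0 8 9)(2 7 10) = [8, 1, 7, 3, 4, 5, 6, 10, 9, 0, 2]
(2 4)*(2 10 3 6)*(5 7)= (2 4 10 3 6)(5 7)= [0, 1, 4, 6, 10, 7, 2, 5, 8, 9, 3]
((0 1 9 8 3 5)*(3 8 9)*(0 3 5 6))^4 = ((9)(0 1 5 3 6))^4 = (9)(0 6 3 5 1)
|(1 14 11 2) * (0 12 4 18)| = |(0 12 4 18)(1 14 11 2)| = 4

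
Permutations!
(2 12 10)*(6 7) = (2 12 10)(6 7) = [0, 1, 12, 3, 4, 5, 7, 6, 8, 9, 2, 11, 10]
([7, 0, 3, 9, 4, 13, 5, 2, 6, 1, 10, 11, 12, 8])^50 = [2, 7, 9, 1, 4, 8, 13, 3, 5, 0, 10, 11, 12, 6]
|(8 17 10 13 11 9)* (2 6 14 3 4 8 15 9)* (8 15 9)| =|(2 6 14 3 4 15 8 17 10 13 11)| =11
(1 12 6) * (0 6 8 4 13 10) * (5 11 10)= [6, 12, 2, 3, 13, 11, 1, 7, 4, 9, 0, 10, 8, 5]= (0 6 1 12 8 4 13 5 11 10)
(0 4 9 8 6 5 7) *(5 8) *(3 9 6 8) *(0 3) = [4, 1, 2, 9, 6, 7, 0, 3, 8, 5] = (0 4 6)(3 9 5 7)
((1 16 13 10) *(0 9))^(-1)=(0 9)(1 10 13 16)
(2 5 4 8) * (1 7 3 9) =(1 7 3 9)(2 5 4 8) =[0, 7, 5, 9, 8, 4, 6, 3, 2, 1]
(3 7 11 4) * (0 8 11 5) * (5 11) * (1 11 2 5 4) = (0 8 4 3 7 2 5)(1 11) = [8, 11, 5, 7, 3, 0, 6, 2, 4, 9, 10, 1]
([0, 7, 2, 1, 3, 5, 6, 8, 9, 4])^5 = (1 3 4 9 8 7)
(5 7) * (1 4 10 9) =[0, 4, 2, 3, 10, 7, 6, 5, 8, 1, 9] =(1 4 10 9)(5 7)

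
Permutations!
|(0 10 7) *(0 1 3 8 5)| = |(0 10 7 1 3 8 5)| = 7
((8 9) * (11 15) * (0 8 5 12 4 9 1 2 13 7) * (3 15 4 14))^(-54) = (3 11 9 12)(4 5 14 15) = ((0 8 1 2 13 7)(3 15 11 4 9 5 12 14))^(-54)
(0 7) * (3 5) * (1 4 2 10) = (0 7)(1 4 2 10)(3 5) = [7, 4, 10, 5, 2, 3, 6, 0, 8, 9, 1]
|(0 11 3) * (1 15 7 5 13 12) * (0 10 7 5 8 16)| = |(0 11 3 10 7 8 16)(1 15 5 13 12)| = 35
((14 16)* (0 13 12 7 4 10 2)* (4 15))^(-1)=(0 2 10 4 15 7 12 13)(14 16)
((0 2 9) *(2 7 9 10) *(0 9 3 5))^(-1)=((0 7 3 5)(2 10))^(-1)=(0 5 3 7)(2 10)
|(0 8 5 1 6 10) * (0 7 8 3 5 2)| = 9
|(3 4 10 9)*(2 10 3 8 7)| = 10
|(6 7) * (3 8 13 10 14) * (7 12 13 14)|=|(3 8 14)(6 12 13 10 7)|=15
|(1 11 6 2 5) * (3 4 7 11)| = |(1 3 4 7 11 6 2 5)| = 8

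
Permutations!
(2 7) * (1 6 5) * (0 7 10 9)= (0 7 2 10 9)(1 6 5)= [7, 6, 10, 3, 4, 1, 5, 2, 8, 0, 9]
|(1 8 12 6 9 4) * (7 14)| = 6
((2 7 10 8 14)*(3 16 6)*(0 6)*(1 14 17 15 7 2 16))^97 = (0 6 3 1 14 16)(7 8 15 10 17)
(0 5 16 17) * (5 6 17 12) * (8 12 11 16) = [6, 1, 2, 3, 4, 8, 17, 7, 12, 9, 10, 16, 5, 13, 14, 15, 11, 0] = (0 6 17)(5 8 12)(11 16)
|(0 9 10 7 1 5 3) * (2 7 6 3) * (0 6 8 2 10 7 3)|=10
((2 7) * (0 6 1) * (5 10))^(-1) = (0 1 6)(2 7)(5 10)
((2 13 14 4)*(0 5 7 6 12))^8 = (14)(0 6 5 12 7) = ((0 5 7 6 12)(2 13 14 4))^8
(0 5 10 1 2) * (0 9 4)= (0 5 10 1 2 9 4)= [5, 2, 9, 3, 0, 10, 6, 7, 8, 4, 1]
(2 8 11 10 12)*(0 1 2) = (0 1 2 8 11 10 12) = [1, 2, 8, 3, 4, 5, 6, 7, 11, 9, 12, 10, 0]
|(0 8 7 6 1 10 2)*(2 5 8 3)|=6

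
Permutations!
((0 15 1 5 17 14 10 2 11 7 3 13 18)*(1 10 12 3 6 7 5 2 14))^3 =((0 15 10 14 12 3 13 18)(1 2 11 5 17)(6 7))^3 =(0 14 13 15 12 18 10 3)(1 5 2 17 11)(6 7)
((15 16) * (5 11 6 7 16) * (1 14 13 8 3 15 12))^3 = ((1 14 13 8 3 15 5 11 6 7 16 12))^3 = (1 8 5 7)(3 11 16 14)(6 12 13 15)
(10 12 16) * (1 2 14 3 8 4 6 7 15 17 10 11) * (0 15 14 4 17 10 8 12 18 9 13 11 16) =(0 15 10 18 9 13 11 1 2 4 6 7 14 3 12)(8 17) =[15, 2, 4, 12, 6, 5, 7, 14, 17, 13, 18, 1, 0, 11, 3, 10, 16, 8, 9]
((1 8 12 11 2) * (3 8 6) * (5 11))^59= ((1 6 3 8 12 5 11 2))^59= (1 8 11 6 12 2 3 5)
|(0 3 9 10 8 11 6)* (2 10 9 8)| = 10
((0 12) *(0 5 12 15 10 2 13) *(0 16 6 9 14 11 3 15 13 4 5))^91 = (0 3)(2 6)(4 9)(5 14)(10 16)(11 12)(13 15)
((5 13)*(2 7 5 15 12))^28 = ((2 7 5 13 15 12))^28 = (2 15 5)(7 12 13)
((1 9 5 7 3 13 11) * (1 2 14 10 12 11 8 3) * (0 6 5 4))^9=((0 6 5 7 1 9 4)(2 14 10 12 11)(3 13 8))^9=(0 5 1 4 6 7 9)(2 11 12 10 14)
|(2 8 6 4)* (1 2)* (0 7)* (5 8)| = 6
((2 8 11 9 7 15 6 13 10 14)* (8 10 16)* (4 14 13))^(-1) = (2 14 4 6 15 7 9 11 8 16 13 10)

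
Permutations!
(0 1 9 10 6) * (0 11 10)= (0 1 9)(6 11 10)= [1, 9, 2, 3, 4, 5, 11, 7, 8, 0, 6, 10]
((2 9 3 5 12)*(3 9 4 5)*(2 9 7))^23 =((2 4 5 12 9 7))^23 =(2 7 9 12 5 4)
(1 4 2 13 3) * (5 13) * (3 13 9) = (13)(1 4 2 5 9 3) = [0, 4, 5, 1, 2, 9, 6, 7, 8, 3, 10, 11, 12, 13]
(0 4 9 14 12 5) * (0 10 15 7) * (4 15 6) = (0 15 7)(4 9 14 12 5 10 6) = [15, 1, 2, 3, 9, 10, 4, 0, 8, 14, 6, 11, 5, 13, 12, 7]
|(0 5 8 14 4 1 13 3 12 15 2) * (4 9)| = |(0 5 8 14 9 4 1 13 3 12 15 2)| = 12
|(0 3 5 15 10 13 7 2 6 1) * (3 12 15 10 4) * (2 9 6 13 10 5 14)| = |(0 12 15 4 3 14 2 13 7 9 6 1)| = 12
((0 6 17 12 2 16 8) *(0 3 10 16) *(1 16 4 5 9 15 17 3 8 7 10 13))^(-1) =(0 2 12 17 15 9 5 4 10 7 16 1 13 3 6)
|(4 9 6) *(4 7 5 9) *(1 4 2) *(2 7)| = 7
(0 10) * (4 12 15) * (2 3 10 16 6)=(0 16 6 2 3 10)(4 12 15)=[16, 1, 3, 10, 12, 5, 2, 7, 8, 9, 0, 11, 15, 13, 14, 4, 6]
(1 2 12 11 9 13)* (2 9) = (1 9 13)(2 12 11) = [0, 9, 12, 3, 4, 5, 6, 7, 8, 13, 10, 2, 11, 1]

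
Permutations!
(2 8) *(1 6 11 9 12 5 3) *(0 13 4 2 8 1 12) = (0 13 4 2 1 6 11 9)(3 12 5) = [13, 6, 1, 12, 2, 3, 11, 7, 8, 0, 10, 9, 5, 4]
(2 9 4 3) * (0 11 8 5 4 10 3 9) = (0 11 8 5 4 9 10 3 2) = [11, 1, 0, 2, 9, 4, 6, 7, 5, 10, 3, 8]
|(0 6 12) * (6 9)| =|(0 9 6 12)| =4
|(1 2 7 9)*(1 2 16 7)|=|(1 16 7 9 2)|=5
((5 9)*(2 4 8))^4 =((2 4 8)(5 9))^4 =(9)(2 4 8)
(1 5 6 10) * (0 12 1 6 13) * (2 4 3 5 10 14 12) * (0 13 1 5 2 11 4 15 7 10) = (0 11 4 3 2 15 7 10 6 14 12 5 1) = [11, 0, 15, 2, 3, 1, 14, 10, 8, 9, 6, 4, 5, 13, 12, 7]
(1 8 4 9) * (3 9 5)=(1 8 4 5 3 9)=[0, 8, 2, 9, 5, 3, 6, 7, 4, 1]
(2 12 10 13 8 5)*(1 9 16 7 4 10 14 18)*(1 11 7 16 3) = [0, 9, 12, 1, 10, 2, 6, 4, 5, 3, 13, 7, 14, 8, 18, 15, 16, 17, 11] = (1 9 3)(2 12 14 18 11 7 4 10 13 8 5)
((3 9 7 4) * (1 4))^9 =(1 7 9 3 4)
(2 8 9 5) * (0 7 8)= (0 7 8 9 5 2)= [7, 1, 0, 3, 4, 2, 6, 8, 9, 5]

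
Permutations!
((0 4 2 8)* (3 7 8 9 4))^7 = (0 8 7 3)(2 9 4)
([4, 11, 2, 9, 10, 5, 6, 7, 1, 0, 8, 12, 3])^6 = [12, 4, 2, 1, 3, 5, 6, 7, 0, 11, 9, 10, 8]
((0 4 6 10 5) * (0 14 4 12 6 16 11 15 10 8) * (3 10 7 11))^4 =(3 4 5)(7 11 15)(10 16 14)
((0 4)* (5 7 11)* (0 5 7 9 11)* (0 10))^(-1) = ((0 4 5 9 11 7 10))^(-1) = (0 10 7 11 9 5 4)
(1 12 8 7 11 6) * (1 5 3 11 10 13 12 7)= (1 7 10 13 12 8)(3 11 6 5)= [0, 7, 2, 11, 4, 3, 5, 10, 1, 9, 13, 6, 8, 12]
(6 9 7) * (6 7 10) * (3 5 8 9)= (3 5 8 9 10 6)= [0, 1, 2, 5, 4, 8, 3, 7, 9, 10, 6]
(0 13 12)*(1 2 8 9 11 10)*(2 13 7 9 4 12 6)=[7, 13, 8, 3, 12, 5, 2, 9, 4, 11, 1, 10, 0, 6]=(0 7 9 11 10 1 13 6 2 8 4 12)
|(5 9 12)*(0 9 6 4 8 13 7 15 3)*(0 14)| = |(0 9 12 5 6 4 8 13 7 15 3 14)| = 12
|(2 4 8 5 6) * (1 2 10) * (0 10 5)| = |(0 10 1 2 4 8)(5 6)| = 6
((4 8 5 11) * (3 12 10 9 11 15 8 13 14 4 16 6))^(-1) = ((3 12 10 9 11 16 6)(4 13 14)(5 15 8))^(-1) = (3 6 16 11 9 10 12)(4 14 13)(5 8 15)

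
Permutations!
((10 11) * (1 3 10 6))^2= (1 10 6 3 11)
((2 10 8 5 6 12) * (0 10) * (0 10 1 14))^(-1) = (0 14 1)(2 12 6 5 8 10)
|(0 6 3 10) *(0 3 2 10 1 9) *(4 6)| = |(0 4 6 2 10 3 1 9)| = 8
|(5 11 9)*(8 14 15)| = 3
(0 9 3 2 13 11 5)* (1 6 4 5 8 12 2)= (0 9 3 1 6 4 5)(2 13 11 8 12)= [9, 6, 13, 1, 5, 0, 4, 7, 12, 3, 10, 8, 2, 11]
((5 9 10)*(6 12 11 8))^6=((5 9 10)(6 12 11 8))^6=(6 11)(8 12)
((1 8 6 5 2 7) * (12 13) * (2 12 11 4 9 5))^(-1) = ((1 8 6 2 7)(4 9 5 12 13 11))^(-1) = (1 7 2 6 8)(4 11 13 12 5 9)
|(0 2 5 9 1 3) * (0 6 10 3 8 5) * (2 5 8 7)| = 6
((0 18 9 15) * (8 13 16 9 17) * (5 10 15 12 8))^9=(0 5)(8 12 9 16 13)(10 18)(15 17)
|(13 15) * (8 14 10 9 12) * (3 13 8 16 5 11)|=11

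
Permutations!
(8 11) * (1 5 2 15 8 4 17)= (1 5 2 15 8 11 4 17)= [0, 5, 15, 3, 17, 2, 6, 7, 11, 9, 10, 4, 12, 13, 14, 8, 16, 1]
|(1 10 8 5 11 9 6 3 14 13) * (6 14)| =|(1 10 8 5 11 9 14 13)(3 6)| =8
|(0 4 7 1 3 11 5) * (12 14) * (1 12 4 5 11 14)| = |(0 5)(1 3 14 4 7 12)| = 6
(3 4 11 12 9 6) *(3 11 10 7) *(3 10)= (3 4)(6 11 12 9)(7 10)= [0, 1, 2, 4, 3, 5, 11, 10, 8, 6, 7, 12, 9]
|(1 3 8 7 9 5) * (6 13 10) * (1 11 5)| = 30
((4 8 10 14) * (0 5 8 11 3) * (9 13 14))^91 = (0 5 8 10 9 13 14 4 11 3)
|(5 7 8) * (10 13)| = 6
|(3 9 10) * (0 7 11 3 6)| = |(0 7 11 3 9 10 6)| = 7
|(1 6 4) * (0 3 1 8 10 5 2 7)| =10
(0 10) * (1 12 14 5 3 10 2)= [2, 12, 1, 10, 4, 3, 6, 7, 8, 9, 0, 11, 14, 13, 5]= (0 2 1 12 14 5 3 10)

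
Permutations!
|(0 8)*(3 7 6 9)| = |(0 8)(3 7 6 9)| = 4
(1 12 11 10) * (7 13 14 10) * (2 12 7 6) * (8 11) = (1 7 13 14 10)(2 12 8 11 6) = [0, 7, 12, 3, 4, 5, 2, 13, 11, 9, 1, 6, 8, 14, 10]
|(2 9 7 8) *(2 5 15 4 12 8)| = |(2 9 7)(4 12 8 5 15)| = 15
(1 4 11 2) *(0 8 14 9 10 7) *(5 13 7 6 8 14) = (0 14 9 10 6 8 5 13 7)(1 4 11 2) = [14, 4, 1, 3, 11, 13, 8, 0, 5, 10, 6, 2, 12, 7, 9]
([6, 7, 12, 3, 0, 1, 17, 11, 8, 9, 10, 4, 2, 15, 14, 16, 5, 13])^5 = (0 16 4 15 11 13 7 17 1 6 5)(2 12)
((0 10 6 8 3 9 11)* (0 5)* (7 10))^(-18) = (11)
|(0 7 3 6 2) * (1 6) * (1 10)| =|(0 7 3 10 1 6 2)| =7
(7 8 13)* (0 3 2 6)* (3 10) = [10, 1, 6, 2, 4, 5, 0, 8, 13, 9, 3, 11, 12, 7] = (0 10 3 2 6)(7 8 13)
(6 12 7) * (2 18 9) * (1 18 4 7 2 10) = (1 18 9 10)(2 4 7 6 12) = [0, 18, 4, 3, 7, 5, 12, 6, 8, 10, 1, 11, 2, 13, 14, 15, 16, 17, 9]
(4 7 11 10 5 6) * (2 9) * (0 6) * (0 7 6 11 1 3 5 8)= (0 11 10 8)(1 3 5 7)(2 9)(4 6)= [11, 3, 9, 5, 6, 7, 4, 1, 0, 2, 8, 10]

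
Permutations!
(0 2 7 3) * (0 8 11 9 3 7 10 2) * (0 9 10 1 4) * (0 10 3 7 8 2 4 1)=(0 9 7 8 11 3 2)(4 10)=[9, 1, 0, 2, 10, 5, 6, 8, 11, 7, 4, 3]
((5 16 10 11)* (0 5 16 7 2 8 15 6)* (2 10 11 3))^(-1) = ((0 5 7 10 3 2 8 15 6)(11 16))^(-1) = (0 6 15 8 2 3 10 7 5)(11 16)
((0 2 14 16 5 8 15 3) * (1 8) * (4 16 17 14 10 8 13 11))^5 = ((0 2 10 8 15 3)(1 13 11 4 16 5)(14 17))^5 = (0 3 15 8 10 2)(1 5 16 4 11 13)(14 17)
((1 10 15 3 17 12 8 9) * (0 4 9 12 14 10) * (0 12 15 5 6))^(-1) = (0 6 5 10 14 17 3 15 8 12 1 9 4)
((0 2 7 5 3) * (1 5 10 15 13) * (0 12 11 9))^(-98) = ((0 2 7 10 15 13 1 5 3 12 11 9))^(-98) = (0 11 3 1 15 7)(2 9 12 5 13 10)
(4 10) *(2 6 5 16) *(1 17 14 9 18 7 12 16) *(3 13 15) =(1 17 14 9 18 7 12 16 2 6 5)(3 13 15)(4 10) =[0, 17, 6, 13, 10, 1, 5, 12, 8, 18, 4, 11, 16, 15, 9, 3, 2, 14, 7]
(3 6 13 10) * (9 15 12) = (3 6 13 10)(9 15 12) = [0, 1, 2, 6, 4, 5, 13, 7, 8, 15, 3, 11, 9, 10, 14, 12]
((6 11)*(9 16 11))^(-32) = (16)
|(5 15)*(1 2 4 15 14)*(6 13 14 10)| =9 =|(1 2 4 15 5 10 6 13 14)|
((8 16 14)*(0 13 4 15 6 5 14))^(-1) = ((0 13 4 15 6 5 14 8 16))^(-1) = (0 16 8 14 5 6 15 4 13)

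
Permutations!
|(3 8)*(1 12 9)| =|(1 12 9)(3 8)| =6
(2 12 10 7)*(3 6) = (2 12 10 7)(3 6) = [0, 1, 12, 6, 4, 5, 3, 2, 8, 9, 7, 11, 10]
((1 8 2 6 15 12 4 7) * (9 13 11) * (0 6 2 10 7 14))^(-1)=((0 6 15 12 4 14)(1 8 10 7)(9 13 11))^(-1)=(0 14 4 12 15 6)(1 7 10 8)(9 11 13)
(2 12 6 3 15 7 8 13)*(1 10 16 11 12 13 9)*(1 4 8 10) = (2 13)(3 15 7 10 16 11 12 6)(4 8 9) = [0, 1, 13, 15, 8, 5, 3, 10, 9, 4, 16, 12, 6, 2, 14, 7, 11]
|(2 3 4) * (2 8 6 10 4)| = 4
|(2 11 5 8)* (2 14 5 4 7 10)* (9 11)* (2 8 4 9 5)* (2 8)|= 10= |(2 5 4 7 10)(8 14)(9 11)|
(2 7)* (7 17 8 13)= [0, 1, 17, 3, 4, 5, 6, 2, 13, 9, 10, 11, 12, 7, 14, 15, 16, 8]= (2 17 8 13 7)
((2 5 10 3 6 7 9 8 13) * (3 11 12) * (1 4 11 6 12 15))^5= ((1 4 11 15)(2 5 10 6 7 9 8 13)(3 12))^5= (1 4 11 15)(2 9 10 13 7 5 8 6)(3 12)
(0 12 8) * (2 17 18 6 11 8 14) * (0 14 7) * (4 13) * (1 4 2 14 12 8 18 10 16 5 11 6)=[8, 4, 17, 3, 13, 11, 6, 0, 12, 9, 16, 18, 7, 2, 14, 15, 5, 10, 1]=(0 8 12 7)(1 4 13 2 17 10 16 5 11 18)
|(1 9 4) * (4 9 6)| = 3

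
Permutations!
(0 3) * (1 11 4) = (0 3)(1 11 4) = [3, 11, 2, 0, 1, 5, 6, 7, 8, 9, 10, 4]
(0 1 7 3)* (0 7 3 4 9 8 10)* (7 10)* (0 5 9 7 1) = [0, 3, 2, 10, 7, 9, 6, 4, 1, 8, 5] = (1 3 10 5 9 8)(4 7)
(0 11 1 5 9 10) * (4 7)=(0 11 1 5 9 10)(4 7)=[11, 5, 2, 3, 7, 9, 6, 4, 8, 10, 0, 1]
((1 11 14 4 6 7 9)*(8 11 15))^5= ((1 15 8 11 14 4 6 7 9))^5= (1 4 15 6 8 7 11 9 14)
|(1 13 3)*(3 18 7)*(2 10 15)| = |(1 13 18 7 3)(2 10 15)| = 15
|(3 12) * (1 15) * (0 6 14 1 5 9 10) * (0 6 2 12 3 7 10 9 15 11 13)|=10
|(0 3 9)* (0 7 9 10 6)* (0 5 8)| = |(0 3 10 6 5 8)(7 9)| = 6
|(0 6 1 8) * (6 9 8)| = 6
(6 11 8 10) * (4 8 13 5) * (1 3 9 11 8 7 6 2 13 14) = (1 3 9 11 14)(2 13 5 4 7 6 8 10) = [0, 3, 13, 9, 7, 4, 8, 6, 10, 11, 2, 14, 12, 5, 1]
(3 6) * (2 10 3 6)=(2 10 3)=[0, 1, 10, 2, 4, 5, 6, 7, 8, 9, 3]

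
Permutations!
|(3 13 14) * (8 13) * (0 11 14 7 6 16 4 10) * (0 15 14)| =|(0 11)(3 8 13 7 6 16 4 10 15 14)| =10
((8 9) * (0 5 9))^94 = ((0 5 9 8))^94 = (0 9)(5 8)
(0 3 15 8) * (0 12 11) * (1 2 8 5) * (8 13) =(0 3 15 5 1 2 13 8 12 11) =[3, 2, 13, 15, 4, 1, 6, 7, 12, 9, 10, 0, 11, 8, 14, 5]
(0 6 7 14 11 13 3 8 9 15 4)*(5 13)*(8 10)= [6, 1, 2, 10, 0, 13, 7, 14, 9, 15, 8, 5, 12, 3, 11, 4]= (0 6 7 14 11 5 13 3 10 8 9 15 4)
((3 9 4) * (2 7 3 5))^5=((2 7 3 9 4 5))^5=(2 5 4 9 3 7)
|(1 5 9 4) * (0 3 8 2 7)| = |(0 3 8 2 7)(1 5 9 4)| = 20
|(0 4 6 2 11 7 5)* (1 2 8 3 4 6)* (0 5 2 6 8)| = 6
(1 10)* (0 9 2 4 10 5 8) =[9, 5, 4, 3, 10, 8, 6, 7, 0, 2, 1] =(0 9 2 4 10 1 5 8)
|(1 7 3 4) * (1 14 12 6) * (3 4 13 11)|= |(1 7 4 14 12 6)(3 13 11)|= 6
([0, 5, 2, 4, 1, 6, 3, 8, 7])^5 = (7 8)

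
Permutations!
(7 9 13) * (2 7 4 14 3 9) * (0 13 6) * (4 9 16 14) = (0 13 9 6)(2 7)(3 16 14) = [13, 1, 7, 16, 4, 5, 0, 2, 8, 6, 10, 11, 12, 9, 3, 15, 14]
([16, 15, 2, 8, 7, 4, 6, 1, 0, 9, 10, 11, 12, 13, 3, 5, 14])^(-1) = [8, 7, 2, 14, 5, 15, 6, 4, 3, 9, 10, 11, 12, 13, 16, 1, 0]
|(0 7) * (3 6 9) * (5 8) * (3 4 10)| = 10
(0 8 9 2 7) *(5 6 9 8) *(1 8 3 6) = (0 5 1 8 3 6 9 2 7) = [5, 8, 7, 6, 4, 1, 9, 0, 3, 2]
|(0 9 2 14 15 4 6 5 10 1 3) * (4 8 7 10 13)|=|(0 9 2 14 15 8 7 10 1 3)(4 6 5 13)|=20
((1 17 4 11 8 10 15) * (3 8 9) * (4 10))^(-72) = (17)(3 11 8 9 4)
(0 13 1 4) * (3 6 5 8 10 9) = (0 13 1 4)(3 6 5 8 10 9) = [13, 4, 2, 6, 0, 8, 5, 7, 10, 3, 9, 11, 12, 1]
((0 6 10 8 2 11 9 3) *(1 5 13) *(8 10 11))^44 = ((0 6 11 9 3)(1 5 13)(2 8))^44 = (0 3 9 11 6)(1 13 5)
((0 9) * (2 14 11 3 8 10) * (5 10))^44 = (2 11 8 10 14 3 5)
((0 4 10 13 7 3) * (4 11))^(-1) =(0 3 7 13 10 4 11)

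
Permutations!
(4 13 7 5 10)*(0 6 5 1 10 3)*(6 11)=[11, 10, 2, 0, 13, 3, 5, 1, 8, 9, 4, 6, 12, 7]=(0 11 6 5 3)(1 10 4 13 7)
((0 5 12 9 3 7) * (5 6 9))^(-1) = ((0 6 9 3 7)(5 12))^(-1) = (0 7 3 9 6)(5 12)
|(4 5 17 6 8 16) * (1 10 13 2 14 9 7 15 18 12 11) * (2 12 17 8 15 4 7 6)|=|(1 10 13 12 11)(2 14 9 6 15 18 17)(4 5 8 16 7)|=35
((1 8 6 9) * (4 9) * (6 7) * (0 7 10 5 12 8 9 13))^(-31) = (0 13 4 6 7)(1 9)(5 12 8 10)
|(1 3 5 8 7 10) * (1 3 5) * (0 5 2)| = |(0 5 8 7 10 3 1 2)| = 8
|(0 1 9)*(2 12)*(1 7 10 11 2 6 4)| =|(0 7 10 11 2 12 6 4 1 9)| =10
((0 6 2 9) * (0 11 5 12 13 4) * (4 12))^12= (13)(0 5 9 6 4 11 2)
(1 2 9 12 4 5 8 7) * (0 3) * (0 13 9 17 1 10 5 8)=[3, 2, 17, 13, 8, 0, 6, 10, 7, 12, 5, 11, 4, 9, 14, 15, 16, 1]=(0 3 13 9 12 4 8 7 10 5)(1 2 17)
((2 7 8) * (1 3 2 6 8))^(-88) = (8)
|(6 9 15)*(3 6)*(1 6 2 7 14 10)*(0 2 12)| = |(0 2 7 14 10 1 6 9 15 3 12)| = 11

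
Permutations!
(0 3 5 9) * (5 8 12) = (0 3 8 12 5 9) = [3, 1, 2, 8, 4, 9, 6, 7, 12, 0, 10, 11, 5]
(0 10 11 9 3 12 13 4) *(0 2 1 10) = (1 10 11 9 3 12 13 4 2) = [0, 10, 1, 12, 2, 5, 6, 7, 8, 3, 11, 9, 13, 4]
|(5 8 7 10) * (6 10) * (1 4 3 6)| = |(1 4 3 6 10 5 8 7)| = 8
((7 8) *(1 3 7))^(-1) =((1 3 7 8))^(-1) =(1 8 7 3)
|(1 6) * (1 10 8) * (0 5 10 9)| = 7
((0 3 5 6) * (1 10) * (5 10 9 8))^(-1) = ((0 3 10 1 9 8 5 6))^(-1) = (0 6 5 8 9 1 10 3)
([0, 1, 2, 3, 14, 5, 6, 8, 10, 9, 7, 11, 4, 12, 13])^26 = (4 13)(7 10 8)(12 14)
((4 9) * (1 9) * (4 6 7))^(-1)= (1 4 7 6 9)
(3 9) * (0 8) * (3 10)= [8, 1, 2, 9, 4, 5, 6, 7, 0, 10, 3]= (0 8)(3 9 10)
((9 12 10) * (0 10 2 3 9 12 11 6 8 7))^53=(0 2 11 7 12 9 8 10 3 6)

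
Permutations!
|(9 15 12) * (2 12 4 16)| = 6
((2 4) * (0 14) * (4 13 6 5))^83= ((0 14)(2 13 6 5 4))^83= (0 14)(2 5 13 4 6)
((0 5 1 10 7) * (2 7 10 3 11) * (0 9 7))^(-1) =((0 5 1 3 11 2)(7 9))^(-1) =(0 2 11 3 1 5)(7 9)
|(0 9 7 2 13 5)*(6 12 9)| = 8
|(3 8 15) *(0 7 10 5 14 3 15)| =|(15)(0 7 10 5 14 3 8)| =7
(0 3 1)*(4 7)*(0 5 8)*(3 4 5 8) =(0 4 7 5 3 1 8) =[4, 8, 2, 1, 7, 3, 6, 5, 0]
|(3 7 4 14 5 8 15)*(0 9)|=14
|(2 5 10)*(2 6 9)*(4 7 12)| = |(2 5 10 6 9)(4 7 12)| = 15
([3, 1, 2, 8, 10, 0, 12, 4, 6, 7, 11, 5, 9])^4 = (0 12 10 3 9 11 8 7 5 6 4)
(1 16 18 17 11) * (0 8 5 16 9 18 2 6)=(0 8 5 16 2 6)(1 9 18 17 11)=[8, 9, 6, 3, 4, 16, 0, 7, 5, 18, 10, 1, 12, 13, 14, 15, 2, 11, 17]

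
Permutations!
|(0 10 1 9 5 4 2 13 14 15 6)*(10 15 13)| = |(0 15 6)(1 9 5 4 2 10)(13 14)| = 6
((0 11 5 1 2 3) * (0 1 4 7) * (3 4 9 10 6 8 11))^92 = ((0 3 1 2 4 7)(5 9 10 6 8 11))^92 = (0 1 4)(2 7 3)(5 10 8)(6 11 9)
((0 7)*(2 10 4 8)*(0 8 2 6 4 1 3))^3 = (0 6 10)(1 7 4)(2 3 8)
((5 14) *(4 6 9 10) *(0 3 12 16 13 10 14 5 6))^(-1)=(0 4 10 13 16 12 3)(6 14 9)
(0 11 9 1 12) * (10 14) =(0 11 9 1 12)(10 14) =[11, 12, 2, 3, 4, 5, 6, 7, 8, 1, 14, 9, 0, 13, 10]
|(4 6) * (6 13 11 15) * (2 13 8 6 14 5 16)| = 21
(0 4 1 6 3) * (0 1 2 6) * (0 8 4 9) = [9, 8, 6, 1, 2, 5, 3, 7, 4, 0] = (0 9)(1 8 4 2 6 3)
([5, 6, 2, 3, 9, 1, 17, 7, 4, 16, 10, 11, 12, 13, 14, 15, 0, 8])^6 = [4, 16, 2, 3, 6, 9, 0, 7, 1, 17, 10, 11, 12, 13, 14, 15, 8, 5]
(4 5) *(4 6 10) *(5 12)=(4 12 5 6 10)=[0, 1, 2, 3, 12, 6, 10, 7, 8, 9, 4, 11, 5]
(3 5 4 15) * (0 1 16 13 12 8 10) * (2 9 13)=(0 1 16 2 9 13 12 8 10)(3 5 4 15)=[1, 16, 9, 5, 15, 4, 6, 7, 10, 13, 0, 11, 8, 12, 14, 3, 2]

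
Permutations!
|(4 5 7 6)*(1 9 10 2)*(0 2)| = 20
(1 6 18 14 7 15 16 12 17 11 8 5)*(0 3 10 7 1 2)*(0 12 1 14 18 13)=[3, 6, 12, 10, 4, 2, 13, 15, 5, 9, 7, 8, 17, 0, 14, 16, 1, 11, 18]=(18)(0 3 10 7 15 16 1 6 13)(2 12 17 11 8 5)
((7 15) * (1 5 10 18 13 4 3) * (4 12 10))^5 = ((1 5 4 3)(7 15)(10 18 13 12))^5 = (1 5 4 3)(7 15)(10 18 13 12)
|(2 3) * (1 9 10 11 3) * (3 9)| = |(1 3 2)(9 10 11)| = 3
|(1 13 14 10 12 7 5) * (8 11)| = 14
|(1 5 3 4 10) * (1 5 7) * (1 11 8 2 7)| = |(2 7 11 8)(3 4 10 5)| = 4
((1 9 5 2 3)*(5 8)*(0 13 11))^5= (0 11 13)(1 3 2 5 8 9)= ((0 13 11)(1 9 8 5 2 3))^5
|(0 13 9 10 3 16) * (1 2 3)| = |(0 13 9 10 1 2 3 16)| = 8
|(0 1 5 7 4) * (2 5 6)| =|(0 1 6 2 5 7 4)| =7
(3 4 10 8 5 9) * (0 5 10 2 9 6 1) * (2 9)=[5, 0, 2, 4, 9, 6, 1, 7, 10, 3, 8]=(0 5 6 1)(3 4 9)(8 10)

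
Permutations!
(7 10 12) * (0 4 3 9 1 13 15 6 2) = (0 4 3 9 1 13 15 6 2)(7 10 12) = [4, 13, 0, 9, 3, 5, 2, 10, 8, 1, 12, 11, 7, 15, 14, 6]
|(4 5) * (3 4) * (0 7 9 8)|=12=|(0 7 9 8)(3 4 5)|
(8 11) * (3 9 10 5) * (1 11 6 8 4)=[0, 11, 2, 9, 1, 3, 8, 7, 6, 10, 5, 4]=(1 11 4)(3 9 10 5)(6 8)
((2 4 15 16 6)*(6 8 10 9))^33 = ((2 4 15 16 8 10 9 6))^33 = (2 4 15 16 8 10 9 6)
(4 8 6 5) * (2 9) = (2 9)(4 8 6 5) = [0, 1, 9, 3, 8, 4, 5, 7, 6, 2]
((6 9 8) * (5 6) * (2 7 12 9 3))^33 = ((2 7 12 9 8 5 6 3))^33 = (2 7 12 9 8 5 6 3)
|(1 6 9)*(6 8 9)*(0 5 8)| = |(0 5 8 9 1)| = 5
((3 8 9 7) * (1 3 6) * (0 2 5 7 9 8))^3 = ((9)(0 2 5 7 6 1 3))^3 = (9)(0 7 3 5 1 2 6)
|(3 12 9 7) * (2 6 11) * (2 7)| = |(2 6 11 7 3 12 9)| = 7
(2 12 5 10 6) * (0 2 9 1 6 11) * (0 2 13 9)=(0 13 9 1 6)(2 12 5 10 11)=[13, 6, 12, 3, 4, 10, 0, 7, 8, 1, 11, 2, 5, 9]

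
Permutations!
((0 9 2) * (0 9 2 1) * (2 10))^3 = (0 9 10 1 2)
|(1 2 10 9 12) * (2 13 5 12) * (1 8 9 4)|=9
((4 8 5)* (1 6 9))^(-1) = (1 9 6)(4 5 8)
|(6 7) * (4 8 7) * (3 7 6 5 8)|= 6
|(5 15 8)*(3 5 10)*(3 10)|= 4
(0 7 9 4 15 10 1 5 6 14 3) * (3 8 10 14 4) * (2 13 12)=(0 7 9 3)(1 5 6 4 15 14 8 10)(2 13 12)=[7, 5, 13, 0, 15, 6, 4, 9, 10, 3, 1, 11, 2, 12, 8, 14]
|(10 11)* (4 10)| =|(4 10 11)| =3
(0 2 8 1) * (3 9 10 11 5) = (0 2 8 1)(3 9 10 11 5) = [2, 0, 8, 9, 4, 3, 6, 7, 1, 10, 11, 5]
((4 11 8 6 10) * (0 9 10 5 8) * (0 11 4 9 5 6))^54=((11)(0 5 8)(9 10))^54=(11)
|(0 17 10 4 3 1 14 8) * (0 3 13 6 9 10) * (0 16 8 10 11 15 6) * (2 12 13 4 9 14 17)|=|(0 2 12 13)(1 17 16 8 3)(6 14 10 9 11 15)|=60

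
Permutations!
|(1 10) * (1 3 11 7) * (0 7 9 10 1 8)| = 12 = |(0 7 8)(3 11 9 10)|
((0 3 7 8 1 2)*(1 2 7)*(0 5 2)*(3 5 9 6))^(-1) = (0 8 7 1 3 6 9 2 5)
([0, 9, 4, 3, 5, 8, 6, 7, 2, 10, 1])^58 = (1 9 10)(2 5)(4 8)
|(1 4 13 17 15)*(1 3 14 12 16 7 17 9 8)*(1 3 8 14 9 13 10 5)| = |(1 4 10 5)(3 9 14 12 16 7 17 15 8)| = 36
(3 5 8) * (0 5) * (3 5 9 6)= [9, 1, 2, 0, 4, 8, 3, 7, 5, 6]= (0 9 6 3)(5 8)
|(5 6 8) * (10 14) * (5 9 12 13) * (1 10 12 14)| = 14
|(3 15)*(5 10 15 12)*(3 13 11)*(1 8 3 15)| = 6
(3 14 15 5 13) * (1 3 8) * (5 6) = (1 3 14 15 6 5 13 8) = [0, 3, 2, 14, 4, 13, 5, 7, 1, 9, 10, 11, 12, 8, 15, 6]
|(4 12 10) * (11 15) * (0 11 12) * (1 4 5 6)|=|(0 11 15 12 10 5 6 1 4)|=9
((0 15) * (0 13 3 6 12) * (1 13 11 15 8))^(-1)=(0 12 6 3 13 1 8)(11 15)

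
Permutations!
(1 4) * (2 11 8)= (1 4)(2 11 8)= [0, 4, 11, 3, 1, 5, 6, 7, 2, 9, 10, 8]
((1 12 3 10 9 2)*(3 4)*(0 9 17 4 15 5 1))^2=(0 2 9)(1 15)(3 17)(4 10)(5 12)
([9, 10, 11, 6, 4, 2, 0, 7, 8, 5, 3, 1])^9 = [0, 1, 2, 3, 4, 5, 6, 7, 8, 9, 10, 11]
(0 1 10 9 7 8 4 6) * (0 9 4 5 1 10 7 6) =(0 10 4)(1 7 8 5)(6 9) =[10, 7, 2, 3, 0, 1, 9, 8, 5, 6, 4]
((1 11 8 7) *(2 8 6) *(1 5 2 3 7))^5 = (1 5 6 8 7 11 2 3)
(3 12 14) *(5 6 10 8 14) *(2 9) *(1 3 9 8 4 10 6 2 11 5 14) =(1 3 12 14 9 11 5 2 8)(4 10) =[0, 3, 8, 12, 10, 2, 6, 7, 1, 11, 4, 5, 14, 13, 9]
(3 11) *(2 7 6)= (2 7 6)(3 11)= [0, 1, 7, 11, 4, 5, 2, 6, 8, 9, 10, 3]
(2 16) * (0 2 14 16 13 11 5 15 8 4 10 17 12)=(0 2 13 11 5 15 8 4 10 17 12)(14 16)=[2, 1, 13, 3, 10, 15, 6, 7, 4, 9, 17, 5, 0, 11, 16, 8, 14, 12]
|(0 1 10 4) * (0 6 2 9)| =7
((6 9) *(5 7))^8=((5 7)(6 9))^8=(9)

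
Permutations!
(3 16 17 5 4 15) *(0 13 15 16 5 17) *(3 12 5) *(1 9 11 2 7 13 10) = (17)(0 10 1 9 11 2 7 13 15 12 5 4 16) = [10, 9, 7, 3, 16, 4, 6, 13, 8, 11, 1, 2, 5, 15, 14, 12, 0, 17]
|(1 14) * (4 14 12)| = 4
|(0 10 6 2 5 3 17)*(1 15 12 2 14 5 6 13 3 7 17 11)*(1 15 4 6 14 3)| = |(0 10 13 1 4 6 3 11 15 12 2 14 5 7 17)| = 15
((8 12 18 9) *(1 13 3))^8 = ((1 13 3)(8 12 18 9))^8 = (18)(1 3 13)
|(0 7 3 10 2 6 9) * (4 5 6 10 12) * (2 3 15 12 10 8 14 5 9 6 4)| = 10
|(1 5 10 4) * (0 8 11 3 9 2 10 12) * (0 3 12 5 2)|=|(0 8 11 12 3 9)(1 2 10 4)|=12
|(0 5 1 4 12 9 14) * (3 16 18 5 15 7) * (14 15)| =10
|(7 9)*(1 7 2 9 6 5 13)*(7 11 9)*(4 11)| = |(1 4 11 9 2 7 6 5 13)| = 9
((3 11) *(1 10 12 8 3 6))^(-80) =((1 10 12 8 3 11 6))^(-80) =(1 3 10 11 12 6 8)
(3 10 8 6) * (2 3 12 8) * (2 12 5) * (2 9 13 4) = (2 3 10 12 8 6 5 9 13 4) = [0, 1, 3, 10, 2, 9, 5, 7, 6, 13, 12, 11, 8, 4]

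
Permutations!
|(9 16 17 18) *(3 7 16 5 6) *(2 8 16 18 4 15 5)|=12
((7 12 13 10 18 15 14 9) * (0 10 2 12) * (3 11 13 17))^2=((0 10 18 15 14 9 7)(2 12 17 3 11 13))^2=(0 18 14 7 10 15 9)(2 17 11)(3 13 12)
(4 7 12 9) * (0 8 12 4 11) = [8, 1, 2, 3, 7, 5, 6, 4, 12, 11, 10, 0, 9] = (0 8 12 9 11)(4 7)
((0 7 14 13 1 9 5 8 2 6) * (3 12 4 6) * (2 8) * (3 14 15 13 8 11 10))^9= (0 8 15 10 1 12 5 6 14 7 11 13 3 9 4 2)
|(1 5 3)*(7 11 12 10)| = |(1 5 3)(7 11 12 10)| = 12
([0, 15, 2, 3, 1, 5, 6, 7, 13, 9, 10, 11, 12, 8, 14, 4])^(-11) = (1 15 4)(8 13)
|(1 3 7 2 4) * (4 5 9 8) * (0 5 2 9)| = 6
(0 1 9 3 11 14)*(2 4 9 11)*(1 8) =(0 8 1 11 14)(2 4 9 3) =[8, 11, 4, 2, 9, 5, 6, 7, 1, 3, 10, 14, 12, 13, 0]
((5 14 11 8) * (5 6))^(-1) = (5 6 8 11 14)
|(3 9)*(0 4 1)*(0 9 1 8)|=|(0 4 8)(1 9 3)|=3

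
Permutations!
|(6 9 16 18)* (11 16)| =|(6 9 11 16 18)| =5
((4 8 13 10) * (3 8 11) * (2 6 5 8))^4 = (2 13 3 8 11 5 4 6 10)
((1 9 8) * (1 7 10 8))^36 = ((1 9)(7 10 8))^36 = (10)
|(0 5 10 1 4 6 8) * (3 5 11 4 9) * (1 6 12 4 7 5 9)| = |(0 11 7 5 10 6 8)(3 9)(4 12)| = 14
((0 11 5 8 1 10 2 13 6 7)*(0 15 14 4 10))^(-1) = (0 1 8 5 11)(2 10 4 14 15 7 6 13)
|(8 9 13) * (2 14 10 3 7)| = 15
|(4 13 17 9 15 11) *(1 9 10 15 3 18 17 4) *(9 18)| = |(1 18 17 10 15 11)(3 9)(4 13)| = 6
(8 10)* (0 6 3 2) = [6, 1, 0, 2, 4, 5, 3, 7, 10, 9, 8] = (0 6 3 2)(8 10)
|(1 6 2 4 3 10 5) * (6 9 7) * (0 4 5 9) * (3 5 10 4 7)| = |(0 7 6 2 10 9 3 4 5 1)| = 10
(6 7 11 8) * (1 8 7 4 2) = (1 8 6 4 2)(7 11) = [0, 8, 1, 3, 2, 5, 4, 11, 6, 9, 10, 7]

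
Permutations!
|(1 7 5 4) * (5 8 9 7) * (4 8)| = 6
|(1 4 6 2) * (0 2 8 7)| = |(0 2 1 4 6 8 7)| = 7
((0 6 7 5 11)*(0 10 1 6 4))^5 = ((0 4)(1 6 7 5 11 10))^5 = (0 4)(1 10 11 5 7 6)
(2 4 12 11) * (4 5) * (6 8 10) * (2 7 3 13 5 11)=(2 11 7 3 13 5 4 12)(6 8 10)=[0, 1, 11, 13, 12, 4, 8, 3, 10, 9, 6, 7, 2, 5]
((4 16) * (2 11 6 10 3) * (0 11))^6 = ((0 11 6 10 3 2)(4 16))^6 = (16)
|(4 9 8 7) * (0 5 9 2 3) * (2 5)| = 15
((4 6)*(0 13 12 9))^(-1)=(0 9 12 13)(4 6)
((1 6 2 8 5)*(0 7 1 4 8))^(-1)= (0 2 6 1 7)(4 5 8)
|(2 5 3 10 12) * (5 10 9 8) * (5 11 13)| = |(2 10 12)(3 9 8 11 13 5)| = 6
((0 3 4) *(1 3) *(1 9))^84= (0 4 3 1 9)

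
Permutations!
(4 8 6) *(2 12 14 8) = (2 12 14 8 6 4) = [0, 1, 12, 3, 2, 5, 4, 7, 6, 9, 10, 11, 14, 13, 8]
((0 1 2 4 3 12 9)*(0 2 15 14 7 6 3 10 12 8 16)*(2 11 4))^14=((0 1 15 14 7 6 3 8 16)(4 10 12 9 11))^14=(0 6 1 3 15 8 14 16 7)(4 11 9 12 10)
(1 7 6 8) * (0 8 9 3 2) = (0 8 1 7 6 9 3 2) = [8, 7, 0, 2, 4, 5, 9, 6, 1, 3]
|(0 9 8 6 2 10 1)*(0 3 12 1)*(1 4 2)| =10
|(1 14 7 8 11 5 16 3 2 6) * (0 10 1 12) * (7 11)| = |(0 10 1 14 11 5 16 3 2 6 12)(7 8)| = 22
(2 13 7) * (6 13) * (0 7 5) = [7, 1, 6, 3, 4, 0, 13, 2, 8, 9, 10, 11, 12, 5] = (0 7 2 6 13 5)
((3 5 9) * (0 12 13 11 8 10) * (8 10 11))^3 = (0 8)(10 13)(11 12)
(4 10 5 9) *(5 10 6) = (10)(4 6 5 9) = [0, 1, 2, 3, 6, 9, 5, 7, 8, 4, 10]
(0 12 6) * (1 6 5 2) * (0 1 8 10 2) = [12, 6, 8, 3, 4, 0, 1, 7, 10, 9, 2, 11, 5] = (0 12 5)(1 6)(2 8 10)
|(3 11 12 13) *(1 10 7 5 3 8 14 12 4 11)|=|(1 10 7 5 3)(4 11)(8 14 12 13)|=20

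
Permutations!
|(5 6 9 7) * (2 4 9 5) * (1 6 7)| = 7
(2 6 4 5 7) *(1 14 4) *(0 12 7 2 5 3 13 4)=[12, 14, 6, 13, 3, 2, 1, 5, 8, 9, 10, 11, 7, 4, 0]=(0 12 7 5 2 6 1 14)(3 13 4)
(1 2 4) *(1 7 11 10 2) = (2 4 7 11 10) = [0, 1, 4, 3, 7, 5, 6, 11, 8, 9, 2, 10]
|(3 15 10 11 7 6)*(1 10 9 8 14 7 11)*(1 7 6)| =6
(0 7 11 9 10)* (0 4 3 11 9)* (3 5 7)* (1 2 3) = (0 1 2 3 11)(4 5 7 9 10) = [1, 2, 3, 11, 5, 7, 6, 9, 8, 10, 4, 0]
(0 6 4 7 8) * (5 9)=[6, 1, 2, 3, 7, 9, 4, 8, 0, 5]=(0 6 4 7 8)(5 9)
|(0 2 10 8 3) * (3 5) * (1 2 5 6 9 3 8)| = |(0 5 8 6 9 3)(1 2 10)| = 6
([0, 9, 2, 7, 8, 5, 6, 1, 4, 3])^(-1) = (1 7 3 9)(4 8)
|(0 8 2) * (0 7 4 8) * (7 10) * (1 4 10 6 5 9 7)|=9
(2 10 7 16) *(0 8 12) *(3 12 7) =(0 8 7 16 2 10 3 12) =[8, 1, 10, 12, 4, 5, 6, 16, 7, 9, 3, 11, 0, 13, 14, 15, 2]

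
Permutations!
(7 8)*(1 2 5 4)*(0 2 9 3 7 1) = (0 2 5 4)(1 9 3 7 8) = [2, 9, 5, 7, 0, 4, 6, 8, 1, 3]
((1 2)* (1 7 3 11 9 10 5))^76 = (1 11)(2 9)(3 5)(7 10)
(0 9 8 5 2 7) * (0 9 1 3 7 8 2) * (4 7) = (0 1 3 4 7 9 2 8 5) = [1, 3, 8, 4, 7, 0, 6, 9, 5, 2]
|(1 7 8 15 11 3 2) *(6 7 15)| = |(1 15 11 3 2)(6 7 8)| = 15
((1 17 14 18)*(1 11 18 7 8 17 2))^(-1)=(1 2)(7 14 17 8)(11 18)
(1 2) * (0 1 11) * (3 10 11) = (0 1 2 3 10 11) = [1, 2, 3, 10, 4, 5, 6, 7, 8, 9, 11, 0]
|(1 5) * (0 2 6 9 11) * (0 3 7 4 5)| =|(0 2 6 9 11 3 7 4 5 1)| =10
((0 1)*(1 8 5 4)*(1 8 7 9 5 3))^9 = ((0 7 9 5 4 8 3 1))^9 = (0 7 9 5 4 8 3 1)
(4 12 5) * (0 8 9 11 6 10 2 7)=(0 8 9 11 6 10 2 7)(4 12 5)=[8, 1, 7, 3, 12, 4, 10, 0, 9, 11, 2, 6, 5]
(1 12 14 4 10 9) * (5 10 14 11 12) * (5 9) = (1 9)(4 14)(5 10)(11 12) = [0, 9, 2, 3, 14, 10, 6, 7, 8, 1, 5, 12, 11, 13, 4]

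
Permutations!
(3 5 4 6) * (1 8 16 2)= [0, 8, 1, 5, 6, 4, 3, 7, 16, 9, 10, 11, 12, 13, 14, 15, 2]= (1 8 16 2)(3 5 4 6)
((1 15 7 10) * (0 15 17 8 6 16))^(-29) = ((0 15 7 10 1 17 8 6 16))^(-29) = (0 6 17 10 15 16 8 1 7)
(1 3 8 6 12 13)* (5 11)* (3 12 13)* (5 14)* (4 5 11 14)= (1 12 3 8 6 13)(4 5 14 11)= [0, 12, 2, 8, 5, 14, 13, 7, 6, 9, 10, 4, 3, 1, 11]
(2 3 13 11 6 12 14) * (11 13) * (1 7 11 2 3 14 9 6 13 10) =(1 7 11 13 10)(2 14 3)(6 12 9) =[0, 7, 14, 2, 4, 5, 12, 11, 8, 6, 1, 13, 9, 10, 3]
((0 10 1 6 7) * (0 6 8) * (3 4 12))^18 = (12)(0 1)(8 10)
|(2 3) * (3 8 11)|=4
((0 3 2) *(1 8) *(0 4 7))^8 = ((0 3 2 4 7)(1 8))^8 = (8)(0 4 3 7 2)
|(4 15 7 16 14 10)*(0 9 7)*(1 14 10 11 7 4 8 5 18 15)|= 13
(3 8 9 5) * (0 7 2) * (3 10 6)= (0 7 2)(3 8 9 5 10 6)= [7, 1, 0, 8, 4, 10, 3, 2, 9, 5, 6]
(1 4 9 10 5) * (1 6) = (1 4 9 10 5 6) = [0, 4, 2, 3, 9, 6, 1, 7, 8, 10, 5]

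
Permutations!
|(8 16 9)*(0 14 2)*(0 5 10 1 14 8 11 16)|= 30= |(0 8)(1 14 2 5 10)(9 11 16)|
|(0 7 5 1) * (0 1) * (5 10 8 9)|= |(0 7 10 8 9 5)|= 6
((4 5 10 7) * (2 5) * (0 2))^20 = ((0 2 5 10 7 4))^20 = (0 5 7)(2 10 4)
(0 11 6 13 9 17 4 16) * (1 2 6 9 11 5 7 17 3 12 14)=(0 5 7 17 4 16)(1 2 6 13 11 9 3 12 14)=[5, 2, 6, 12, 16, 7, 13, 17, 8, 3, 10, 9, 14, 11, 1, 15, 0, 4]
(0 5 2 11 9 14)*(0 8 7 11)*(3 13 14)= (0 5 2)(3 13 14 8 7 11 9)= [5, 1, 0, 13, 4, 2, 6, 11, 7, 3, 10, 9, 12, 14, 8]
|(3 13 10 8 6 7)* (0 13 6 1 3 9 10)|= |(0 13)(1 3 6 7 9 10 8)|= 14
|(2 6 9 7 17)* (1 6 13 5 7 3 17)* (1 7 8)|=|(1 6 9 3 17 2 13 5 8)|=9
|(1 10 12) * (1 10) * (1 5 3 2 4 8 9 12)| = 9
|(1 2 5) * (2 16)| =4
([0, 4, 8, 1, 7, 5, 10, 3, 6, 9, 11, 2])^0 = (11)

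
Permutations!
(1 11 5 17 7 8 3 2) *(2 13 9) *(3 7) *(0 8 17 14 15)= (0 8 7 17 3 13 9 2 1 11 5 14 15)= [8, 11, 1, 13, 4, 14, 6, 17, 7, 2, 10, 5, 12, 9, 15, 0, 16, 3]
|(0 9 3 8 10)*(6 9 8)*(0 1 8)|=3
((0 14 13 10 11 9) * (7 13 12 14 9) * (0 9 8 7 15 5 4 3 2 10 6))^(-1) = (0 6 13 7 8)(2 3 4 5 15 11 10)(12 14)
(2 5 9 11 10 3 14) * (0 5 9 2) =(0 5 2 9 11 10 3 14) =[5, 1, 9, 14, 4, 2, 6, 7, 8, 11, 3, 10, 12, 13, 0]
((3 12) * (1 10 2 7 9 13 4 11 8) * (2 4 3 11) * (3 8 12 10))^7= (1 13 7 4 3 8 9 2 10)(11 12)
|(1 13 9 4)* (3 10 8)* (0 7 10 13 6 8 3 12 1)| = 28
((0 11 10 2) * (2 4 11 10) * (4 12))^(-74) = ((0 10 12 4 11 2))^(-74) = (0 11 12)(2 4 10)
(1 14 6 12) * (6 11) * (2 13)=(1 14 11 6 12)(2 13)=[0, 14, 13, 3, 4, 5, 12, 7, 8, 9, 10, 6, 1, 2, 11]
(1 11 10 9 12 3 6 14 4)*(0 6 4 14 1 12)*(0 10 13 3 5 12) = (14)(0 6 1 11 13 3 4)(5 12)(9 10) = [6, 11, 2, 4, 0, 12, 1, 7, 8, 10, 9, 13, 5, 3, 14]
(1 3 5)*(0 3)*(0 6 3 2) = (0 2)(1 6 3 5) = [2, 6, 0, 5, 4, 1, 3]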